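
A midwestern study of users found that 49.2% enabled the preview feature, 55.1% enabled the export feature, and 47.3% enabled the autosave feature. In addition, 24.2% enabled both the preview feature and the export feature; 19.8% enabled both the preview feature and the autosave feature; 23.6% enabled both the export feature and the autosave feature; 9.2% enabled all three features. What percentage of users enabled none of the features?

6.8%

Using inclusion–exclusion:
P(union) = 49.2 + 55.1 + 47.3 − 24.2 − 19.8 − 23.6 + 9.2 = 93.2%
P(none) = 100% − 93.2% = 6.8%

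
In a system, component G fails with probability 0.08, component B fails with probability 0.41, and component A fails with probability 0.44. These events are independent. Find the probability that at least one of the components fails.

0.696032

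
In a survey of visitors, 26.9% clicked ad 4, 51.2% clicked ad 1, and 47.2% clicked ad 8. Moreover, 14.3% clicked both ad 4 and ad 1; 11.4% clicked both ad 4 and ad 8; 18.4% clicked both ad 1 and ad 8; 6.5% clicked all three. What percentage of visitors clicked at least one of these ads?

87.7%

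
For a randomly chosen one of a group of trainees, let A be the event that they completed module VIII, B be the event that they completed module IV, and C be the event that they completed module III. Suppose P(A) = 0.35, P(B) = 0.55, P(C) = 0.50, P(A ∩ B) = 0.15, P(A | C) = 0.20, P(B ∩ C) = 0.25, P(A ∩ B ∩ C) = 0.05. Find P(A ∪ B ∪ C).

0.95

P(A ∩ C) = P(C)·P(A|C) = 0.50 × 0.20 = 0.10
Inclusion–exclusion gives
P(A ∪ B ∪ C) = 0.35 + 0.55 + 0.50 − 0.15 − 0.10 − 0.25 + 0.05 = 0.95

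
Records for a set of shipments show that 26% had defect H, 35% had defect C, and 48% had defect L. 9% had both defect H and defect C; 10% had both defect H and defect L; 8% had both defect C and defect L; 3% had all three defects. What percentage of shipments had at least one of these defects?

85%

P(union) = 26 + 35 + 48 − 9 − 10 − 8 + 3 = 85%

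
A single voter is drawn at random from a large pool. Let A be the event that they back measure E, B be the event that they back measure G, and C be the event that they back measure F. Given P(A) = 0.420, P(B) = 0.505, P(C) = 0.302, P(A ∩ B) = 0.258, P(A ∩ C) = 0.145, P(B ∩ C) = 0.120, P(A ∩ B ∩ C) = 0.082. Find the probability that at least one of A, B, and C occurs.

P(A ∪ B ∪ C) = 0.420 + 0.505 + 0.302 − 0.258 − 0.145 − 0.120 + 0.082 = 0.786

0.786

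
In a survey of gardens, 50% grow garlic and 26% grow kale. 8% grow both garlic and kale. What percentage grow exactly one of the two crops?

By inclusion–exclusion (exactly-one form):
P(exactly one) = 50 + 26 − 2·8 = 60%

60%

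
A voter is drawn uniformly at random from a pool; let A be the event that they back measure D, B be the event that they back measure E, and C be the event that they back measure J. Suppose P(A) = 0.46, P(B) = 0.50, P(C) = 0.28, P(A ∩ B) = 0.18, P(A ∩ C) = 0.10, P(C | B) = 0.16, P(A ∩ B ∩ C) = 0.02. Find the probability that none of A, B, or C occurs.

P(B ∩ C) = P(B)·P(C|B) = 0.50 × 0.16 = 0.08
By inclusion–exclusion:
P(A ∪ B ∪ C) = 0.46 + 0.50 + 0.28 − 0.18 − 0.10 − 0.08 + 0.02 = 0.90
P(none) = 1 − 0.90 = 0.10

0.10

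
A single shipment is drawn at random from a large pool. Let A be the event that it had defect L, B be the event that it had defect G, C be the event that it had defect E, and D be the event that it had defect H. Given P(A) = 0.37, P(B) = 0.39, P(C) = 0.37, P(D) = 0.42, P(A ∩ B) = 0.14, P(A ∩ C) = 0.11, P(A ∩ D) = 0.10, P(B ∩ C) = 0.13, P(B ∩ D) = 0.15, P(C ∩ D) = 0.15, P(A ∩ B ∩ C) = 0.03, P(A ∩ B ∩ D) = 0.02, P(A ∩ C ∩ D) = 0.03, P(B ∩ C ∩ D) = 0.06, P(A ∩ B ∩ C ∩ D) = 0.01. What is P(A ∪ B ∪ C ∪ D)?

0.90

By inclusion–exclusion:
P(A ∪ B ∪ C ∪ D) = 0.37 + 0.39 + 0.37 + 0.42 − 0.14 − 0.11 − 0.10 − 0.13 − 0.15 − 0.15 + 0.03 + 0.02 + 0.03 + 0.06 − 0.01 = 0.90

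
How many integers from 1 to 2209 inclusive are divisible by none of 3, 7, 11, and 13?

⌊2209/3⌋ + ⌊2209/7⌋ + ⌊2209/11⌋ + ⌊2209/13⌋ − ⌊2209/21⌋ − ⌊2209/33⌋ − ⌊2209/39⌋ − ⌊2209/77⌋ − ⌊2209/91⌋ − ⌊2209/143⌋ + ⌊2209/231⌋ + ⌊2209/273⌋ + ⌊2209/429⌋ + ⌊2209/1001⌋ − ⌊2209/3003⌋ = 736 + 315 + 200 + 169 − 105 − 66 − 56 − 28 − 24 − 15 + 9 + 8 + 5 + 2 − 0 = 1150
2209 − 1150 = 1059

1059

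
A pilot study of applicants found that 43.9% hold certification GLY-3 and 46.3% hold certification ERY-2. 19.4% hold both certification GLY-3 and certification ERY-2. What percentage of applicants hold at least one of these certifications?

70.8%

Inclusion–exclusion gives
P(at least one) = 43.9 + 46.3 − 19.4 = 70.8%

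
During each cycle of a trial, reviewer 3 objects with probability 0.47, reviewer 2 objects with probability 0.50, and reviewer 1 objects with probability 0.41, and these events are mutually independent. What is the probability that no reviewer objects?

0.15635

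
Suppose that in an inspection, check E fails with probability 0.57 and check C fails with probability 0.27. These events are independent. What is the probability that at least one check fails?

P(none) = (1 − 0.57) × (1 − 0.27) = 0.43 × 0.73 = 0.3139
P(at least one) = 1 − 0.3139 = 0.6861

0.6861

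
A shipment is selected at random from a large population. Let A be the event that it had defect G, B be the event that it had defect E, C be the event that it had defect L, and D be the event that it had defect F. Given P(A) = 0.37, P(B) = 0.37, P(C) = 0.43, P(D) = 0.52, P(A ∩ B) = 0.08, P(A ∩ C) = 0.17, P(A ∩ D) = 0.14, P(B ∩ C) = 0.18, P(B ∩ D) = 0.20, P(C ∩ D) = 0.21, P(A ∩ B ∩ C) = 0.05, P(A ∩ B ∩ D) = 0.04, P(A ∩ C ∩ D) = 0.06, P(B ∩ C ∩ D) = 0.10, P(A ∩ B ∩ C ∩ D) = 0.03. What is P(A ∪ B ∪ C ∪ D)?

By inclusion-exclusion,
P(A ∪ B ∪ C ∪ D) = 0.37 + 0.37 + 0.43 + 0.52 − 0.08 − 0.17 − 0.14 − 0.18 − 0.20 − 0.21 + 0.05 + 0.04 + 0.06 + 0.10 − 0.03 = 0.93

0.93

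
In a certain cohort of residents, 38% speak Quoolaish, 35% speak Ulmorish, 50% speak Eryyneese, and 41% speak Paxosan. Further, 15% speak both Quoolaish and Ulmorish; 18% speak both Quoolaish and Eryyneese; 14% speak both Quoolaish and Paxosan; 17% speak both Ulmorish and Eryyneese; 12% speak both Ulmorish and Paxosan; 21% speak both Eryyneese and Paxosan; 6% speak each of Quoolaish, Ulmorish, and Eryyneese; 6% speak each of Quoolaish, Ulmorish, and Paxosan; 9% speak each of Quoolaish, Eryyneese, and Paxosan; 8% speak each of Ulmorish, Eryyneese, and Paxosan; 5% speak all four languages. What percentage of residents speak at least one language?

91%

P(at least one) = 38 + 35 + 50 + 41 − 15 − 18 − 14 − 17 − 12 − 21 + 6 + 6 + 9 + 8 − 5 = 91%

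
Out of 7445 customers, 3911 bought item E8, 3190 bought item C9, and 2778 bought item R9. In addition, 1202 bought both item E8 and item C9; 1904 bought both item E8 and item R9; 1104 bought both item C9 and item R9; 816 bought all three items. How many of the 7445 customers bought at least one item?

Inclusion–exclusion gives
|union| = 3911 + 3190 + 2778 − 1202 − 1904 − 1104 + 816 = 6485

6485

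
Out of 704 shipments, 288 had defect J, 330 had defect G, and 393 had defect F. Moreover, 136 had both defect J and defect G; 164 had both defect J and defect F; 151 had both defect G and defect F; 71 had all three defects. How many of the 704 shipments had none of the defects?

73

N(≥1) = 288 + 330 + 393 − 136 − 164 − 151 + 71 = 631
None: 704 − 631 = 73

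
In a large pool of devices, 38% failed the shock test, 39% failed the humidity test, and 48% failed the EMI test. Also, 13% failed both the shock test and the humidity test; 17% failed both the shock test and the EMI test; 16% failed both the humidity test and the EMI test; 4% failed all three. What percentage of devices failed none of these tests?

17%

P(at least one) = 38 + 39 + 48 − 13 − 17 − 16 + 4 = 83%
P(none) = 100% − 83% = 17%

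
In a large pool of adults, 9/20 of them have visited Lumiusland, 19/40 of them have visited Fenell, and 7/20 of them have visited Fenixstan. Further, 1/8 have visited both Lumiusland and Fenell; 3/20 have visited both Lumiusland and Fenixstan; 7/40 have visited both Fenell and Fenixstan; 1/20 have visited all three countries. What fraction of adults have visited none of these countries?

1/8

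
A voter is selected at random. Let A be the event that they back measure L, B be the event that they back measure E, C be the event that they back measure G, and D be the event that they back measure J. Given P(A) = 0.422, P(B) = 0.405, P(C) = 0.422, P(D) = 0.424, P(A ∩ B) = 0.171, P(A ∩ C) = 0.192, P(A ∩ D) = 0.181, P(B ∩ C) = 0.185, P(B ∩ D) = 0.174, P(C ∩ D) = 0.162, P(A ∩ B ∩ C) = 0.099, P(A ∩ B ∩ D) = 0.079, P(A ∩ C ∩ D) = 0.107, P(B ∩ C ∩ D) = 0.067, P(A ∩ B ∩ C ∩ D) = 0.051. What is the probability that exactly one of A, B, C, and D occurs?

0.395

P(exactly one) = 0.422 + 0.405 + 0.422 + 0.424 − 2·0.171 − 2·0.192 − 2·0.181 − 2·0.185 − 2·0.174 − 2·0.162 + 3·0.099 + 3·0.079 + 3·0.107 + 3·0.067 − 4·0.051 = 0.395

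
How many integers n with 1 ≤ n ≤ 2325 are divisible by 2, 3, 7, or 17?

1699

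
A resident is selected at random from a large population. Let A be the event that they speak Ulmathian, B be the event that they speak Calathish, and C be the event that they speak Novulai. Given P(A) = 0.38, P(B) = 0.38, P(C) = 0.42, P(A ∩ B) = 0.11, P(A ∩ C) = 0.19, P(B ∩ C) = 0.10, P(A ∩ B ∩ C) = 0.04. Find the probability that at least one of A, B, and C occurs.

0.82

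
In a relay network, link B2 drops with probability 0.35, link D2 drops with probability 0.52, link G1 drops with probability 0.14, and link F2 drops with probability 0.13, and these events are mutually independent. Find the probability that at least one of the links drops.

P(none) = (1 − 0.35) × (1 − 0.52) × (1 − 0.14) × (1 − 0.13) = 0.65 × 0.48 × 0.86 × 0.87 = 0.2334384
P(at least one) = 1 − 0.2334384 = 0.7665616

0.7665616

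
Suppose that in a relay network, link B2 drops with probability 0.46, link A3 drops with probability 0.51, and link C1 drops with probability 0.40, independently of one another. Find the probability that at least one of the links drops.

0.84124

P(none) = (1 − 0.46) × (1 − 0.51) × (1 − 0.40) = 0.54 × 0.49 × 0.60 = 0.15876
P(at least one) = 1 − 0.15876 = 0.84124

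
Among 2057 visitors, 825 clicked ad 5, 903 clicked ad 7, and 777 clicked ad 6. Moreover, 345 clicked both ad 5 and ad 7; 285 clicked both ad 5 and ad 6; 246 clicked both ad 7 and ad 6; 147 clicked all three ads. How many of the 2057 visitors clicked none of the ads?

Using inclusion–exclusion:
|at least one| = 825 + 903 + 777 − 345 − 285 − 246 + 147 = 1776
None: 2057 − 1776 = 281

281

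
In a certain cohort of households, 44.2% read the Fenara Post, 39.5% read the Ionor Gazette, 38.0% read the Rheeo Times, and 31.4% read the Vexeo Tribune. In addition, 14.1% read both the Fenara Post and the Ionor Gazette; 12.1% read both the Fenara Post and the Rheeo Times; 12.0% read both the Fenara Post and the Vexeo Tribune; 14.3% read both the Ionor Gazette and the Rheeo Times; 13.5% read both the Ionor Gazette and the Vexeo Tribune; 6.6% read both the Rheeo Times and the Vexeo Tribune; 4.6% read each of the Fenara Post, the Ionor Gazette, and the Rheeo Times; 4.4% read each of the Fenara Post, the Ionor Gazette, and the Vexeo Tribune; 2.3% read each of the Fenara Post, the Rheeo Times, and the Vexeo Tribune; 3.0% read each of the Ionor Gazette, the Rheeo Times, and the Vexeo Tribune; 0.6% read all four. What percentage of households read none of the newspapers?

5.8%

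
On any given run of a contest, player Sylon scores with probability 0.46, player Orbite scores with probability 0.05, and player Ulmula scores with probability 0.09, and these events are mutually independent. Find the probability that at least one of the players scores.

P(none) = (1 − 0.46) × (1 − 0.05) × (1 − 0.09) = 0.54 × 0.95 × 0.91 = 0.46683
P(at least one) = 1 − 0.46683 = 0.53317

0.53317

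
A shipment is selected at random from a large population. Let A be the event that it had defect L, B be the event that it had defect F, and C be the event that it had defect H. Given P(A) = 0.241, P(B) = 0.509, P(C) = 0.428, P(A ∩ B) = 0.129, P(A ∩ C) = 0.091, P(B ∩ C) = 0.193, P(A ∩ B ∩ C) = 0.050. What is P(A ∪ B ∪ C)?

0.815

By inclusion–exclusion:
P(A ∪ B ∪ C) = 0.241 + 0.509 + 0.428 − 0.129 − 0.091 − 0.193 + 0.050 = 0.815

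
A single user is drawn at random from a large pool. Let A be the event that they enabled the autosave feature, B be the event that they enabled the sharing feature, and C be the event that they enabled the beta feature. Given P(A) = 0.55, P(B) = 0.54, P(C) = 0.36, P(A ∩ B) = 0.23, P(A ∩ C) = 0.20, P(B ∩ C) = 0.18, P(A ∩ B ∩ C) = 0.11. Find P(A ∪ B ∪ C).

0.95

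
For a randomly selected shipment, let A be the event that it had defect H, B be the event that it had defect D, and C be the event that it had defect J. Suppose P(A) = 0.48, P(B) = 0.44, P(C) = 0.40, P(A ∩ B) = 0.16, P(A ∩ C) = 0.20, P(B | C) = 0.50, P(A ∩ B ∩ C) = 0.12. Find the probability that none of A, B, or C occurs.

0.12

P(B ∩ C) = P(C)·P(B|C) = 0.40 × 0.50 = 0.20
Inclusion–exclusion gives
P(A ∪ B ∪ C) = 0.48 + 0.44 + 0.40 − 0.16 − 0.20 − 0.20 + 0.12 = 0.88
P(none) = 1 − 0.88 = 0.12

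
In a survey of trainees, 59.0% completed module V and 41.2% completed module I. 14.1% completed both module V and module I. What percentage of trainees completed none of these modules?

By inclusion-exclusion,
P(at least one) = 59.0 + 41.2 − 14.1 = 86.1%
P(none) = 100% − 86.1% = 13.9%

13.9%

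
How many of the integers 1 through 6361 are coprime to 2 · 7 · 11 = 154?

2479

By inclusion-exclusion,
⌊6361/2⌋ + ⌊6361/7⌋ + ⌊6361/11⌋ − ⌊6361/14⌋ − ⌊6361/22⌋ − ⌊6361/77⌋ + ⌊6361/154⌋ = 3180 + 908 + 578 − 454 − 289 − 82 + 41 = 3882
6361 − 3882 = 2479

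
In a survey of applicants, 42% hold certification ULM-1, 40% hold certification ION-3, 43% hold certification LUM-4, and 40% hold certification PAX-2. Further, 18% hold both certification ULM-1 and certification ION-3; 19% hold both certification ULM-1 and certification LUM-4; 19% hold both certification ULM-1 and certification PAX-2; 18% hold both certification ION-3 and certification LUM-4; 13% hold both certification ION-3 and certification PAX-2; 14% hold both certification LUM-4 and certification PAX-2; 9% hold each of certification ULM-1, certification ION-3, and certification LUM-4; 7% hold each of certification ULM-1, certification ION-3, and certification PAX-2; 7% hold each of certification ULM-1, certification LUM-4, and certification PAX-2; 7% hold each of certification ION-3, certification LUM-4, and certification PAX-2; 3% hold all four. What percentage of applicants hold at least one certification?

91%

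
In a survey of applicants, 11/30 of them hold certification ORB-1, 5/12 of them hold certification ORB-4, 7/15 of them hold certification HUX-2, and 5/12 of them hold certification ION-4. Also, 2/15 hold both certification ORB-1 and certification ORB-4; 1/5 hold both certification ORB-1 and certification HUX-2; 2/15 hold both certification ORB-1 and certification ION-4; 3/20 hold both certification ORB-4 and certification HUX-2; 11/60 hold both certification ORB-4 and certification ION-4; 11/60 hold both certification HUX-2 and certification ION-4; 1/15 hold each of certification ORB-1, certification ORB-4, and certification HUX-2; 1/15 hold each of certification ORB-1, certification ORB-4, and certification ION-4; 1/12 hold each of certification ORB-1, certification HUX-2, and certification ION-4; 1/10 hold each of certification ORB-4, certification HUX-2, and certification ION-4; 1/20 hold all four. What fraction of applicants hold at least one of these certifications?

By inclusion–exclusion:
P(≥1) = 11/30 + 5/12 + 7/15 + 5/12 − 2/15 − 1/5 − 2/15 − 3/20 − 11/60 − 11/60 + 1/15 + 1/15 + 1/12 + 1/10 − 1/20 = 19/20

19/20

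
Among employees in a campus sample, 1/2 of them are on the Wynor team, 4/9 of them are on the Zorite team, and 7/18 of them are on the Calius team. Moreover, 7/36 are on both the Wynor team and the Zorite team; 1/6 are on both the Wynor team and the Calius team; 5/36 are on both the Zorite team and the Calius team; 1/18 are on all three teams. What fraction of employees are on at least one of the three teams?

8/9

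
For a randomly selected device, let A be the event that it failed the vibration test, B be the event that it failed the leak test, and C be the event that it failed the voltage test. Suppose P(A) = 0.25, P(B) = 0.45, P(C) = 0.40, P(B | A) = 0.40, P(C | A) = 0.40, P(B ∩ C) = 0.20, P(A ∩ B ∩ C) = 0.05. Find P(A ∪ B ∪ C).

P(A ∩ B) = P(A)·P(B|A) = 0.25 × 0.40 = 0.10
P(A ∩ C) = P(A)·P(C|A) = 0.25 × 0.40 = 0.10
Inclusion–exclusion gives
P(A ∪ B ∪ C) = 0.25 + 0.45 + 0.40 − 0.10 − 0.10 − 0.20 + 0.05 = 0.75

0.75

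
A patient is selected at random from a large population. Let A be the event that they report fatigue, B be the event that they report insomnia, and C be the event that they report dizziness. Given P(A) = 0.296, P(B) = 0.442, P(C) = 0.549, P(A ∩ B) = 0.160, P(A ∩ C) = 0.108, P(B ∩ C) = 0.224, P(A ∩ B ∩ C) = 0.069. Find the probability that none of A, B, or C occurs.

Inclusion–exclusion gives
P(A ∪ B ∪ C) = 0.296 + 0.442 + 0.549 − 0.160 − 0.108 − 0.224 + 0.069 = 0.864
P(none) = 1 − 0.864 = 0.136

0.136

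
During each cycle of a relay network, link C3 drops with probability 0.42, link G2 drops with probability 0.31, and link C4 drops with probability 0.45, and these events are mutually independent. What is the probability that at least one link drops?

P(none) = (1 − 0.42) × (1 − 0.31) × (1 − 0.45) = 0.58 × 0.69 × 0.55 = 0.22011
P(at least one) = 1 − 0.22011 = 0.77989

0.77989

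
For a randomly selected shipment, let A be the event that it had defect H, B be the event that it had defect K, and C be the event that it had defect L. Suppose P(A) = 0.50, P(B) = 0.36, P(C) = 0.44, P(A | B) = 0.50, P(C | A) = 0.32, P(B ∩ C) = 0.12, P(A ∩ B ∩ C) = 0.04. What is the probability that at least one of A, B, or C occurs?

P(A ∩ B) = P(B)·P(A|B) = 0.36 × 0.50 = 0.18
P(A ∩ C) = P(A)·P(C|A) = 0.50 × 0.32 = 0.16
Using inclusion–exclusion:
P(A ∪ B ∪ C) = 0.50 + 0.36 + 0.44 − 0.18 − 0.16 − 0.12 + 0.04 = 0.88

0.88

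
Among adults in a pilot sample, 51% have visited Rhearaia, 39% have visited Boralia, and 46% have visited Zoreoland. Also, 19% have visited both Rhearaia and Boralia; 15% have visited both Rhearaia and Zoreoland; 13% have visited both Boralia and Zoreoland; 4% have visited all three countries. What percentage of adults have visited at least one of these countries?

Inclusion–exclusion gives
P(≥1) = 51 + 39 + 46 − 19 − 15 − 13 + 4 = 93%

93%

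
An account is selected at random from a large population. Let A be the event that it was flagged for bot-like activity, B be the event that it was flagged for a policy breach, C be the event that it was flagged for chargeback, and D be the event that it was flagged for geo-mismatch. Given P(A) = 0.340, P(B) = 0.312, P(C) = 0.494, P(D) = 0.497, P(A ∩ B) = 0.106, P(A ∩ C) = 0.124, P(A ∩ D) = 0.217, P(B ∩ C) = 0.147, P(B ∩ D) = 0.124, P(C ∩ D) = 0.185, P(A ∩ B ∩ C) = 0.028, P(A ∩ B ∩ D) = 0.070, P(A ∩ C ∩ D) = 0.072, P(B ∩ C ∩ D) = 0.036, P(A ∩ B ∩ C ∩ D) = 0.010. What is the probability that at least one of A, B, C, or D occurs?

0.936

P(A ∪ B ∪ C ∪ D) = 0.340 + 0.312 + 0.494 + 0.497 − 0.106 − 0.124 − 0.217 − 0.147 − 0.124 − 0.185 + 0.028 + 0.070 + 0.072 + 0.036 − 0.010 = 0.936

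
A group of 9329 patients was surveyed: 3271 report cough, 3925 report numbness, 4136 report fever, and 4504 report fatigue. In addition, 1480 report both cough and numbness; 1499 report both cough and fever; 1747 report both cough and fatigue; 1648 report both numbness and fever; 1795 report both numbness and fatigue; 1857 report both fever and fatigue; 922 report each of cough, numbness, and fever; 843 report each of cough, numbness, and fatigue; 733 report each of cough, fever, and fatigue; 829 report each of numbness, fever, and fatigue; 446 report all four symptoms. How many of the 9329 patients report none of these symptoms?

638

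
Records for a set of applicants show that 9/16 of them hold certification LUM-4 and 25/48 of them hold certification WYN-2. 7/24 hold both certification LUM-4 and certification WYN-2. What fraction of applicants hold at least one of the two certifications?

By inclusion-exclusion,
P(at least one) = 9/16 + 25/48 − 7/24 = 19/24

19/24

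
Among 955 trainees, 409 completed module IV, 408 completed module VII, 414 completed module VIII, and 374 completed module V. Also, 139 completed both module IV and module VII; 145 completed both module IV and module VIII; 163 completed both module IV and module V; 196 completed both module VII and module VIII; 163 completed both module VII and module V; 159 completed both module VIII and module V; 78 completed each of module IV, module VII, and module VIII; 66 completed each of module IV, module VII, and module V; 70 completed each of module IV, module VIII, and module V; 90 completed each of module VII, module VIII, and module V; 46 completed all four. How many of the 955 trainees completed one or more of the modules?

By inclusion-exclusion,
N(≥1) = 409 + 408 + 414 + 374 − 139 − 145 − 163 − 196 − 163 − 159 + 78 + 66 + 70 + 90 − 46 = 898

898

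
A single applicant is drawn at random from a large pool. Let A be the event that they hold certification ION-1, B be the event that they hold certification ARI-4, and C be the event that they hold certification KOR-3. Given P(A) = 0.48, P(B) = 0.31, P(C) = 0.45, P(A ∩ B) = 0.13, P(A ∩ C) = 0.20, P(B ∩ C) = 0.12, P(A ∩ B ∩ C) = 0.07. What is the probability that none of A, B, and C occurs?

0.14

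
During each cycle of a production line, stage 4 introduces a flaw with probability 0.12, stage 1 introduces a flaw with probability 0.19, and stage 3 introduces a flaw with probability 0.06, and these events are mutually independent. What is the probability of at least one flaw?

0.329968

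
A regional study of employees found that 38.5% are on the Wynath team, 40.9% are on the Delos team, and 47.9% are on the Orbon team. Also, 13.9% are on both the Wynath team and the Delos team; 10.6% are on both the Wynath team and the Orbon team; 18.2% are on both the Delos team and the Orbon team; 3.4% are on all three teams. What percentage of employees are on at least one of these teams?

88.0%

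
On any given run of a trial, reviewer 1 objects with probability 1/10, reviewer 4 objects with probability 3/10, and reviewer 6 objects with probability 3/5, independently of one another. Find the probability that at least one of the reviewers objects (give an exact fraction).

Independence gives P(none) = ∏(1 − pᵢ).
P(none) = (1 − 1/10) × (1 − 3/10) × (1 − 3/5) = 9/10 × 7/10 × 2/5 = 63/250
P(at least one) = 1 − 63/250 = 187/250

187/250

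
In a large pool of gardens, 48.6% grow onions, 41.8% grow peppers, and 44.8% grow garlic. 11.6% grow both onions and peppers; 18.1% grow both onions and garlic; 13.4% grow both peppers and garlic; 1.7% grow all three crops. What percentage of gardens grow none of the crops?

6.2%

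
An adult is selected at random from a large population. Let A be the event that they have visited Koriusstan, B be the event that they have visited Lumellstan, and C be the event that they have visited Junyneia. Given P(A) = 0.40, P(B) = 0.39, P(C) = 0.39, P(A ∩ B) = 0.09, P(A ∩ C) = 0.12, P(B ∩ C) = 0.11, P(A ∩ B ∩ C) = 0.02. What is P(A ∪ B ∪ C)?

0.88

P(A ∪ B ∪ C) = 0.40 + 0.39 + 0.39 − 0.09 − 0.12 − 0.11 + 0.02 = 0.88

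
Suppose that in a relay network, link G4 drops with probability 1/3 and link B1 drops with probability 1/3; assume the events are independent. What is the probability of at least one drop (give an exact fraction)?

P(none) = (1 − 1/3) × (1 − 1/3) = 2/3 × 2/3 = 4/9
P(at least one) = 1 − 4/9 = 5/9

5/9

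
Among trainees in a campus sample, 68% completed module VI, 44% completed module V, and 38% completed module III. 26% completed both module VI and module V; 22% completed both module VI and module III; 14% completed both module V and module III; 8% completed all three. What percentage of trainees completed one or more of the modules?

P(≥1) = 68 + 44 + 38 − 26 − 22 − 14 + 8 = 96%

96%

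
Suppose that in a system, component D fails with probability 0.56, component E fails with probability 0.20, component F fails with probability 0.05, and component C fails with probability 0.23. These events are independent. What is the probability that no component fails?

Since the events are independent, P(none) is the product of the individual non-occurrence probabilities.
P(none) = (1 − 0.56) × (1 − 0.20) × (1 − 0.05) × (1 − 0.23) = 0.44 × 0.80 × 0.95 × 0.77 = 0.257488

0.257488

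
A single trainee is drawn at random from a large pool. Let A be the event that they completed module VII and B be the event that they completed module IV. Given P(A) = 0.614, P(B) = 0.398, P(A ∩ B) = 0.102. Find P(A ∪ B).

0.910

Inclusion–exclusion gives
P(A ∪ B) = 0.614 + 0.398 − 0.102 = 0.910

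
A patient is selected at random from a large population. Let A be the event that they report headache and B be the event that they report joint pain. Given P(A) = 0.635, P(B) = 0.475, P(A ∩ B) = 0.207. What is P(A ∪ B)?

By inclusion–exclusion:
P(A ∪ B) = 0.635 + 0.475 − 0.207 = 0.903

0.903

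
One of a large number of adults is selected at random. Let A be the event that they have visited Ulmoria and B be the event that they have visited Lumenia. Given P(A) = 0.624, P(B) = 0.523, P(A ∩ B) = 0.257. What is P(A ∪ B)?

0.890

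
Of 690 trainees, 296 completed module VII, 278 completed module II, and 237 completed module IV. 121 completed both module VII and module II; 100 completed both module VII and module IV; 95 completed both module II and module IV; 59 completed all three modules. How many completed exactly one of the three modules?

356

|exactly one| = 296 + 278 + 237 − 2·121 − 2·100 − 2·95 + 3·59 = 356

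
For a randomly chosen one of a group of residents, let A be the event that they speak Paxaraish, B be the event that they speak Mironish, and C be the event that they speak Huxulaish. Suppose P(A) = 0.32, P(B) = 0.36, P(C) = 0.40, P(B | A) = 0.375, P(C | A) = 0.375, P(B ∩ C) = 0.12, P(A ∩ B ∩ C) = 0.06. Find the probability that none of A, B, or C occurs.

0.22

P(A ∩ B) = P(A)·P(B|A) = 0.32 × 0.375 = 0.12
P(A ∩ C) = P(A)·P(C|A) = 0.32 × 0.375 = 0.12
Using inclusion–exclusion:
P(A ∪ B ∪ C) = 0.32 + 0.36 + 0.40 − 0.12 − 0.12 − 0.12 + 0.06 = 0.78
P(none) = 1 − 0.78 = 0.22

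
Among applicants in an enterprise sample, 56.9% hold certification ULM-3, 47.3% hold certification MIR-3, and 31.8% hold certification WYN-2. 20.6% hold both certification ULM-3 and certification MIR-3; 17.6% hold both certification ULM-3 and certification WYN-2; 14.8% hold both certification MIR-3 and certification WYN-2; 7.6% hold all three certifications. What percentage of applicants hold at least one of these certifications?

P(union) = 56.9 + 47.3 + 31.8 − 20.6 − 17.6 − 14.8 + 7.6 = 90.6%

90.6%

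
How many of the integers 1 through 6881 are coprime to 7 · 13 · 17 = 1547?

By inclusion-exclusion,
floor(6881/7) + floor(6881/13) + floor(6881/17) − floor(6881/91) − floor(6881/119) − floor(6881/221) + floor(6881/1547) = 983 + 529 + 404 − 75 − 57 − 31 + 4 = 1757
6881 − 1757 = 5124

5124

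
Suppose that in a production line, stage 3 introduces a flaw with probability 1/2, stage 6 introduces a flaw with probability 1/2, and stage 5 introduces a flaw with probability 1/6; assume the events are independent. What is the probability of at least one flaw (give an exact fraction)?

P(none) = (1 − 1/2) × (1 − 1/2) × (1 − 1/6) = 1/2 × 1/2 × 5/6 = 5/24
P(at least one) = 1 − 5/24 = 19/24

19/24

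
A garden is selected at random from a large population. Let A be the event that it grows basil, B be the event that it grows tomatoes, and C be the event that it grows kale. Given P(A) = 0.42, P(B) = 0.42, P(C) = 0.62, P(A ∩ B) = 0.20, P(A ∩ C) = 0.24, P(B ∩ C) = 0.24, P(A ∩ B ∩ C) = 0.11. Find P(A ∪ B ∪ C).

0.89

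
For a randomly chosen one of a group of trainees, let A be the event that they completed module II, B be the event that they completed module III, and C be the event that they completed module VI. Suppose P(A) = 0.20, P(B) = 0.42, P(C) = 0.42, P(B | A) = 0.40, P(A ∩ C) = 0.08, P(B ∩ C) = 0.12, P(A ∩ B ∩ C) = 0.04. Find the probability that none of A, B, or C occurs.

0.20

P(A ∩ B) = P(A)·P(B|A) = 0.20 × 0.40 = 0.08
By inclusion-exclusion,
P(A ∪ B ∪ C) = 0.20 + 0.42 + 0.42 − 0.08 − 0.08 − 0.12 + 0.04 = 0.80
P(none) = 1 − 0.80 = 0.20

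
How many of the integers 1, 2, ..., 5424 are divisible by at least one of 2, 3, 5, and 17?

By inclusion-exclusion,
floor(5424/2) + floor(5424/3) + floor(5424/5) + floor(5424/17) − floor(5424/6) − floor(5424/10) − floor(5424/34) − floor(5424/15) − floor(5424/51) − floor(5424/85) + floor(5424/30) + floor(5424/102) + floor(5424/170) + floor(5424/255) − floor(5424/510) = 2712 + 1808 + 1084 + 319 − 904 − 542 − 159 − 361 − 106 − 63 + 180 + 53 + 31 + 21 − 10 = 4063

4063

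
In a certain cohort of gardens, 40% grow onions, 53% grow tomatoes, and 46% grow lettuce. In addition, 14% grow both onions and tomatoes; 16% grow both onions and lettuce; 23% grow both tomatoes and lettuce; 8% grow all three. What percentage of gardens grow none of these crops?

6%

P(union) = 40 + 53 + 46 − 14 − 16 − 23 + 8 = 94%
P(none) = 100% − 94% = 6%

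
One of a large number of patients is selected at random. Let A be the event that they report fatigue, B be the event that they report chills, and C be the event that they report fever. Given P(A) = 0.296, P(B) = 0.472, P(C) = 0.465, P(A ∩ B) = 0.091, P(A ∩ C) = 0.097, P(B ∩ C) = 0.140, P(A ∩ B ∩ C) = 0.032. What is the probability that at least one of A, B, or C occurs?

0.937

By inclusion–exclusion:
P(A ∪ B ∪ C) = 0.296 + 0.472 + 0.465 − 0.091 − 0.097 − 0.140 + 0.032 = 0.937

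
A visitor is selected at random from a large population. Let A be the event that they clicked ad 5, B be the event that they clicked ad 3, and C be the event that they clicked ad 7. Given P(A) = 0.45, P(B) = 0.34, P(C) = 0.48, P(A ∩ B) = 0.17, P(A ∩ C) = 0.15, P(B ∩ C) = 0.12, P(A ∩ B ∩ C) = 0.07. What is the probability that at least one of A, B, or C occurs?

0.90

Apply inclusion-exclusion:
P(A ∪ B ∪ C) = 0.45 + 0.34 + 0.48 − 0.17 − 0.15 − 0.12 + 0.07 = 0.90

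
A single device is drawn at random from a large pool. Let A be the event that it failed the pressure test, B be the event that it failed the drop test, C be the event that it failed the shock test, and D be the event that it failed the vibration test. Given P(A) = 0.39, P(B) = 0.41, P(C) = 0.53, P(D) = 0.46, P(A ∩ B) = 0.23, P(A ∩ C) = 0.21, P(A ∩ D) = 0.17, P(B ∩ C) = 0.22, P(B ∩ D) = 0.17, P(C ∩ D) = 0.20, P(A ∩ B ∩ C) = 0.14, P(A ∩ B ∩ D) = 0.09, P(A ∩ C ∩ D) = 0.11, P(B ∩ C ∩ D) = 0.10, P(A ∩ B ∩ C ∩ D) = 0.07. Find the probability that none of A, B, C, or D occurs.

0.04

By inclusion–exclusion:
P(A ∪ B ∪ C ∪ D) = 0.39 + 0.41 + 0.53 + 0.46 − 0.23 − 0.21 − 0.17 − 0.22 − 0.17 − 0.20 + 0.14 + 0.09 + 0.11 + 0.10 − 0.07 = 0.96
P(none) = 1 − 0.96 = 0.04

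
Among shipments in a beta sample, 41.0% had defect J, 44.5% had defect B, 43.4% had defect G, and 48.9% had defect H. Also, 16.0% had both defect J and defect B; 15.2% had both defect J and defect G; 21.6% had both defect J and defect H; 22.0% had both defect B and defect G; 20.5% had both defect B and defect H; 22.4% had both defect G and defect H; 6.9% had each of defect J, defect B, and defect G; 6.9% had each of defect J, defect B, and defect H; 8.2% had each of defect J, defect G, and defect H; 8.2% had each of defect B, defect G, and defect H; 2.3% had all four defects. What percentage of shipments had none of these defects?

By inclusion–exclusion:
P(at least one) = 41.0 + 44.5 + 43.4 + 48.9 − 16.0 − 15.2 − 21.6 − 22.0 − 20.5 − 22.4 + 6.9 + 6.9 + 8.2 + 8.2 − 2.3 = 88.0%
P(none) = 100% − 88.0% = 12.0%

12.0%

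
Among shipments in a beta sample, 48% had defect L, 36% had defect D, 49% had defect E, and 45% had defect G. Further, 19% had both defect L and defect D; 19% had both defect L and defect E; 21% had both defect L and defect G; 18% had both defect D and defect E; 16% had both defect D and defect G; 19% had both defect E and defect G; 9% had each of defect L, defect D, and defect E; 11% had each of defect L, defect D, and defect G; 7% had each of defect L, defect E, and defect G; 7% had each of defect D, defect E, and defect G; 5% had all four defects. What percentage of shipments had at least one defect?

95%

Inclusion–exclusion gives
P(union) = 48 + 36 + 49 + 45 − 19 − 19 − 21 − 18 − 16 − 19 + 9 + 11 + 7 + 7 − 5 = 95%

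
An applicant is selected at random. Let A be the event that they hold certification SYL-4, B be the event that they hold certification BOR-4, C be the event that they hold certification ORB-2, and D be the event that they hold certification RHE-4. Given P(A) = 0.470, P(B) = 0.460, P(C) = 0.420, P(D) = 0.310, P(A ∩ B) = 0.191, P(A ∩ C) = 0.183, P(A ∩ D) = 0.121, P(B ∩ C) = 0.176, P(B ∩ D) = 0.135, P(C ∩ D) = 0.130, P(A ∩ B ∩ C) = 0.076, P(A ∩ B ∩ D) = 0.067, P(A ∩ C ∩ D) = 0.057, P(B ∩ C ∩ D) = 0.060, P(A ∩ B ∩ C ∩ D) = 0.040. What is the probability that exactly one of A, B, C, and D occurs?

By inclusion–exclusion (exactly-one form):
P(exactly one) = 0.470 + 0.460 + 0.420 + 0.310 − 2·0.191 − 2·0.183 − 2·0.121 − 2·0.176 − 2·0.135 − 2·0.130 + 3·0.076 + 3·0.067 + 3·0.057 + 3·0.060 − 4·0.040 = 0.408

0.408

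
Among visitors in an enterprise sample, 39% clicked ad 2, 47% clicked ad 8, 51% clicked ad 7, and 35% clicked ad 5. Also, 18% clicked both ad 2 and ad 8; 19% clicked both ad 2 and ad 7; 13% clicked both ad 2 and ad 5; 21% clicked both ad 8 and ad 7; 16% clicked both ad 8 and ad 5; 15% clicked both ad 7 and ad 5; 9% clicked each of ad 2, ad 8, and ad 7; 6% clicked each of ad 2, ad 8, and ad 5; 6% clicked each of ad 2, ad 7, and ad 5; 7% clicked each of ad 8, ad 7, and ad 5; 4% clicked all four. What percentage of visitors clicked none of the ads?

6%

Apply inclusion-exclusion:
P(at least one) = 39 + 47 + 51 + 35 − 18 − 19 − 13 − 21 − 16 − 15 + 9 + 6 + 6 + 7 − 4 = 94%
P(none) = 100% − 94% = 6%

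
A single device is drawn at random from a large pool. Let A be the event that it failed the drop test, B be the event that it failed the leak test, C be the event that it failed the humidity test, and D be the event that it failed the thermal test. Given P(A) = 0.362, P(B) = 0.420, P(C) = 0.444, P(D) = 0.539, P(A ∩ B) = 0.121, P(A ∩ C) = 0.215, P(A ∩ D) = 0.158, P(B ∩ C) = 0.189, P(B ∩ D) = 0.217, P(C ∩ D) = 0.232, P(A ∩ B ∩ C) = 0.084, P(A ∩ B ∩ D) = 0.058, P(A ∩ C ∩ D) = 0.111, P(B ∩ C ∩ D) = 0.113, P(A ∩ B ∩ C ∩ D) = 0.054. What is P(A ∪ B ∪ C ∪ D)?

0.945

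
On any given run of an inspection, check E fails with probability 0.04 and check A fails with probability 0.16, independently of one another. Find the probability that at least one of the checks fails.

0.1936

Independence gives P(none) = ∏(1 − pᵢ).
P(none) = (1 − 0.04) × (1 − 0.16) = 0.96 × 0.84 = 0.8064
P(at least one) = 1 − 0.8064 = 0.1936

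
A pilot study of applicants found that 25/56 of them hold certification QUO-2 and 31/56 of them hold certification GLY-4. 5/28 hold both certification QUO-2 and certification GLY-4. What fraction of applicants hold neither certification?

Inclusion–exclusion gives
P(≥1) = 25/56 + 31/56 − 5/28 = 23/28
P(none) = 1 − 23/28 = 5/28

5/28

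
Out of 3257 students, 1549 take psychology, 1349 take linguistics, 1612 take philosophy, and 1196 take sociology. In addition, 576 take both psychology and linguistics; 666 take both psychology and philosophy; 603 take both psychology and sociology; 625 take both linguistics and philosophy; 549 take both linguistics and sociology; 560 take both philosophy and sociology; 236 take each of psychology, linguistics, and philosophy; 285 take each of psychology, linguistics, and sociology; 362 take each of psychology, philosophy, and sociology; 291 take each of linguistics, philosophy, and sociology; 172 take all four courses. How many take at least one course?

3129

N(≥1) = 1549 + 1349 + 1612 + 1196 − 576 − 666 − 603 − 625 − 549 − 560 + 236 + 285 + 362 + 291 − 172 = 3129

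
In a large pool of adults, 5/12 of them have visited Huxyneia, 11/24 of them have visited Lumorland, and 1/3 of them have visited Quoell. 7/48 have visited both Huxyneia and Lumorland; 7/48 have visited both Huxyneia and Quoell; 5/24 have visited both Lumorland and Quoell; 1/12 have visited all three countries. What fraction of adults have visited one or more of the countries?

19/24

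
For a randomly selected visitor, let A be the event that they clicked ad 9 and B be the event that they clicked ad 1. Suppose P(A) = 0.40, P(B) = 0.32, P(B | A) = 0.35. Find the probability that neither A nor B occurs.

0.42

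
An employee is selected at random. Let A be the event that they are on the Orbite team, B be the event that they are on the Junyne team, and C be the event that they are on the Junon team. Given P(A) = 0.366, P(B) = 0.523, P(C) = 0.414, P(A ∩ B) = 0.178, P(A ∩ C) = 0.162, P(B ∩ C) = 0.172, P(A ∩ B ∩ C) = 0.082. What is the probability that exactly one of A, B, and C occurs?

0.525

Using the inclusion–exclusion count for exactly one event:
P(exactly one) = 0.366 + 0.523 + 0.414 − 2·0.178 − 2·0.162 − 2·0.172 + 3·0.082 = 0.525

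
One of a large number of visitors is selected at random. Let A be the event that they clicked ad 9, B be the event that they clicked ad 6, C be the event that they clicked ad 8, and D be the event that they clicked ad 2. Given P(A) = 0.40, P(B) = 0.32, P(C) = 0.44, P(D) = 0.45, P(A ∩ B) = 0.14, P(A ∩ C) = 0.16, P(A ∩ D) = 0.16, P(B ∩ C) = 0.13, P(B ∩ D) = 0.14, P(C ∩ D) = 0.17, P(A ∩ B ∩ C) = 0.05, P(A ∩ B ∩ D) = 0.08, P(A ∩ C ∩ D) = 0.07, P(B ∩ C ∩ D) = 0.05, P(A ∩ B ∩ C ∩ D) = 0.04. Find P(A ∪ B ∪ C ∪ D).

0.92

P(A ∪ B ∪ C ∪ D) = 0.40 + 0.32 + 0.44 + 0.45 − 0.14 − 0.16 − 0.16 − 0.13 − 0.14 − 0.17 + 0.05 + 0.08 + 0.07 + 0.05 − 0.04 = 0.92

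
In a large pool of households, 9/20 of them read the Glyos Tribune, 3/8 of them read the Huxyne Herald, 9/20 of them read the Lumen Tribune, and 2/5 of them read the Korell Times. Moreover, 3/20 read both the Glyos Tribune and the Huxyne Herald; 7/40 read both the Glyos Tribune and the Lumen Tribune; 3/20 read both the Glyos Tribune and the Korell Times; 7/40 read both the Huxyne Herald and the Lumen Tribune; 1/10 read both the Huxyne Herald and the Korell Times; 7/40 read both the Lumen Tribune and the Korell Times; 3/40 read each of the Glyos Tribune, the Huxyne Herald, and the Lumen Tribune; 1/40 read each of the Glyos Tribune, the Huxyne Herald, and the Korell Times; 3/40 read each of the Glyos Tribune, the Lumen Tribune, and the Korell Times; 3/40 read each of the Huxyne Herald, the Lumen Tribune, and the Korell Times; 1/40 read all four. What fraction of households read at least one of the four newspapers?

39/40

Using inclusion–exclusion:
P(at least one) = 9/20 + 3/8 + 9/20 + 2/5 − 3/20 − 7/40 − 3/20 − 7/40 − 1/10 − 7/40 + 3/40 + 1/40 + 3/40 + 3/40 − 1/40 = 39/40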